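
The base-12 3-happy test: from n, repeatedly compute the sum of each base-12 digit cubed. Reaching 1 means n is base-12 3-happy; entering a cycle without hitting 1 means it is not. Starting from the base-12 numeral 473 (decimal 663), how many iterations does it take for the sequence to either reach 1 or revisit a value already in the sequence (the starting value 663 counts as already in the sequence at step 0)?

663 = (4,7,3)_12 → 4³ + 7³ + 3³ = 434
434 = (3,0,2)_12 → 3³ + 0³ + 2³ = 35
35 = (2,11)_12 → 2³ + 11³ = 1339
1339 = (9,3,7)_12 → 9³ + 3³ + 7³ = 1099
1099 = (7,7,7)_12 → 7³ + 7³ + 7³ = 1029
1029 = (7,1,9)_12 → 7³ + 1³ + 9³ = 1073
1073 = (7,5,5)_12 → 7³ + 5³ + 5³ = 593
593 = (4,1,5)_12 → 4³ + 1³ + 5³ = 190
190 = (1,3,10)_12 → 1³ + 3³ + 10³ = 1028
1028 = (7,1,8)_12 → 7³ + 1³ + 8³ = 856
856 = (5,11,4)_12 → 5³ + 11³ + 4³ = 1520
1520 = (10,6,8)_12 → 10³ + 6³ + 8³ = 1728
1728 = (1,0,0,0)_12 → 1³ + 0³ + 0³ + 0³ = 1  — reached 1.
That took 13 steps.

13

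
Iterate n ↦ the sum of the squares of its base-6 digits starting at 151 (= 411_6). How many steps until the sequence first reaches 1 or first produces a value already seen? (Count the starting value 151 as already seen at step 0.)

151 = (4,1,1)_6 → 4² + 1² + 1² = 18
18 = (3,0)_6 → 3² + 0² = 9
9 = (1,3)_6 → 1² + 3² = 10
10 = (1,4)_6 → 1² + 4² = 17
17 = (2,5)_6 → 2² + 5² = 29
29 = (4,5)_6 → 4² + 5² = 41
41 = (1,0,5)_6 → 1² + 0² + 5² = 26
26 = (4,2)_6 → 4² + 2² = 20
20 = (3,2)_6 → 3² + 2² = 13
13 = (2,1)_6 → 2² + 1² = 5
5 = (5)_6 → 5² = 25
25 = (4,1)_6 → 4² + 1² = 17  — 17 repeats.
That took 12 steps.

12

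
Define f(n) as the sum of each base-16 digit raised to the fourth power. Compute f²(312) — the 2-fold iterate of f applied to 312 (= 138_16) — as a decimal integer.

312 = (1,3,8)_16 → 1⁴ + 3⁴ + 8⁴ = 1 + 81 + 4096 = 4178
4178 = (1,0,5,2)_16 → 1⁴ + 0⁴ + 5⁴ + 2⁴ = 1 + 0 + 625 + 16 = 642

642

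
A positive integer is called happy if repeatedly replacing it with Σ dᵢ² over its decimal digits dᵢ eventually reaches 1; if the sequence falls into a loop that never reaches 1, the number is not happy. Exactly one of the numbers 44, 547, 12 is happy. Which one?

44: 44 → 32 → 13 → 10 → 1  — reaches 1 (happy)
547: 547 → 90 → 81 → 65 → 61 → 37 → 58 → 89 → 145 → 42 → 20 → 4 → 16 → 37  — repeats 37 (not happy)
12: 12 → 5 → 25 → 29 → 85 → 89 → 145 → 42 → 20 → 4 → 16 → 37 → 58 → 89  — repeats 89 (not happy)

44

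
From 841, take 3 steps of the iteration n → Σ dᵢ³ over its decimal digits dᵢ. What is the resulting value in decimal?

514

841 → 8³ + 4³ + 1³ = 577
577 → 5³ + 7³ + 7³ = 811
811 → 8³ + 1³ + 1³ = 514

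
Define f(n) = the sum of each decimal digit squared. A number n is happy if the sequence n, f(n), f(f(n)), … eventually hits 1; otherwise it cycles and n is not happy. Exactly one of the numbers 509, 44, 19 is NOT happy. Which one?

509

509: 509 → 106 → 37 → 58 → 89 → 145 → 42 → 20 → 4 → 16 → 37  — repeats 37 (not happy)
44: 44 → 32 → 13 → 10 → 1  — reaches 1 (happy)
19: 19 → 82 → 68 → 100 → 1  — reaches 1 (happy)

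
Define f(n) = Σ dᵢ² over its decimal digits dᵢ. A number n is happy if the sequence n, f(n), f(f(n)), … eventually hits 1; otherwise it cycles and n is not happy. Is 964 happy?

964 → 9² + 6² + 4² = 81 + 36 + 16 = 133
133 → 1² + 3² + 3² = 1 + 9 + 9 = 19
19 → 1² + 9² = 1 + 81 = 82
82 → 8² + 2² = 64 + 4 = 68
68 → 6² + 8² = 36 + 64 = 100
100 → 1² + 0² + 0² = 1 + 0 + 0 = 1  — reached 1.

happy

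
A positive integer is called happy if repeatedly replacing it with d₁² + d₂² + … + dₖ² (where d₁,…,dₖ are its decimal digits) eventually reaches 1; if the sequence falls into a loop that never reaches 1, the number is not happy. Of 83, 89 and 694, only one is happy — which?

694

83: 83 → 73 → 58 → 89 → 145 → 42 → 20 → 4 → 16 → 37 → 58  — repeats 58 (not happy)
89: 89 → 145 → 42 → 20 → 4 → 16 → 37 → 58 → 89  — repeats 89 (not happy)
694: 694 → 133 → 19 → 82 → 68 → 100 → 1  — reaches 1 (happy)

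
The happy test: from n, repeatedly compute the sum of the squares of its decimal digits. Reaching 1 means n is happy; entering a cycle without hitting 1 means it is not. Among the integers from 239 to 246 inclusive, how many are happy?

239: 239 → 94 → 97 → 130 → 10 → 1  — happy
240: 240 → 20 → 4 → 16 → 37 → 58 → 89 → 145 → 42 → 20  — not happy
241: 241 → 21 → 5 → 25 → 29 → 85 → 89 → 145 → 42 → 20 → 4 → 16 → 37 → 58 → 89  — not happy
242: 242 → 24 → 20 → 4 → 16 → 37 → 58 → 89 → 145 → 42 → 20  — not happy
243: 243 → 29 → 85 → 89 → 145 → 42 → 20 → 4 → 16 → 37 → 58 → 89  — not happy
244: 244 → 36 → 45 → 41 → 17 → 50 → 25 → 29 → 85 → 89 → 145 → 42 → 20 → 4 → 16 → 37 → 58 → 89  — not happy
245: 245 → 45 → 41 → 17 → 50 → 25 → 29 → 85 → 89 → 145 → 42 → 20 → 4 → 16 → 37 → 58 → 89  — not happy
246: 246 → 56 → 61 → 37 → 58 → 89 → 145 → 42 → 20 → 4 → 16 → 37  — not happy
happy: 239

1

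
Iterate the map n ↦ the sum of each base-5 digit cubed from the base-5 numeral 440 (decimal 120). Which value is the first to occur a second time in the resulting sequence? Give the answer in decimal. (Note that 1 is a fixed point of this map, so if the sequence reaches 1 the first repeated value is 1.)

28

120 = (4,4,0)_5 → 4³ + 4³ + 0³ = 64 + 64 + 0 = 128
128 = (1,0,0,3)_5 → 1³ + 0³ + 0³ + 3³ = 1 + 0 + 0 + 27 = 28
28 = (1,0,3)_5 → 1³ + 0³ + 3³ = 1 + 0 + 27 = 28  — 28 already appeared earlier.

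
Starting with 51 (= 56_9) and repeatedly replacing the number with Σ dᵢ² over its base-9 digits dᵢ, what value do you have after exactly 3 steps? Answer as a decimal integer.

51 = (5,6)_9 → 5² + 6² = 61
61 = (6,7)_9 → 6² + 7² = 85
85 = (1,0,4)_9 → 1² + 0² + 4² = 17

17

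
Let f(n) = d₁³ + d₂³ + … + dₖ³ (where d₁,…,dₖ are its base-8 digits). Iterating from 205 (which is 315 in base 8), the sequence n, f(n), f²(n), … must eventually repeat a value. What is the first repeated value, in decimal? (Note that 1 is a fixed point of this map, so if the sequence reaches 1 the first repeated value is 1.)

1

205 = (3,1,5)_8 → 3³ + 1³ + 5³ = 27 + 1 + 125 = 153
153 = (2,3,1)_8 → 2³ + 3³ + 1³ = 8 + 27 + 1 = 36
36 = (4,4)_8 → 4³ + 4³ = 64 + 64 = 128
128 = (2,0,0)_8 → 2³ + 0³ + 0³ = 8 + 0 + 0 = 8
8 = (1,0)_8 → 1³ + 0³ = 1 + 0 = 1  — reached the fixed point 1.
1 → 1, so 1 is the first repeated value.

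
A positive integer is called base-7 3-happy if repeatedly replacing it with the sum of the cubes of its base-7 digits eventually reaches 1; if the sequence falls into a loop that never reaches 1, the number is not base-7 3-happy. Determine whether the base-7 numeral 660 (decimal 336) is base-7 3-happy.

336 = (6,6,0)_7 → 432
432 = (1,1,5,5)_7 → 252
252 = (5,1,0)_7 → 126
126 = (2,4,0)_7 → 72
72 = (1,3,2)_7 → 36
36 = (5,1)_7 → 126  — 126 already seen; the sequence cycles without reaching 1.

not base-7 3-happy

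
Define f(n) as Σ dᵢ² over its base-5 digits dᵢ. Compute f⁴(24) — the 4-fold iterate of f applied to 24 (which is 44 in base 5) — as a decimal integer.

24 = (4,4)_5 → 4² + 4² = 16 + 16 = 32
32 = (1,1,2)_5 → 1² + 1² + 2² = 1 + 1 + 4 = 6
6 = (1,1)_5 → 1² + 1² = 1 + 1 = 2
2 = (2)_5 → 2² = 4

4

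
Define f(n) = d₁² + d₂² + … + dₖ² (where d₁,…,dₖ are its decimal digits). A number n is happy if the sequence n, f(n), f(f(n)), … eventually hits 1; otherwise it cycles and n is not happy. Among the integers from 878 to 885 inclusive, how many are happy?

1

878: 878 → 177 → 99 → 162 → 41 → 17 → 50 → 25 → 29 → 85 → 89 → 145 → 42 → 20 → 4 → 16 → 37 → 58 → 89  (repeats 89)
879: 879 → 194 → 98 → 145 → 42 → 20 → 4 → 16 → 37 → 58 → 89 → 145  (repeats 145)
880: 880 → 128 → 69 → 117 → 51 → 26 → 40 → 16 → 37 → 58 → 89 → 145 → 42 → 20 → 4 → 16  (repeats 16)
881: 881 → 129 → 86 → 100 → 1  (reaches 1)
882: 882 → 132 → 14 → 17 → 50 → 25 → 29 → 85 → 89 → 145 → 42 → 20 → 4 → 16 → 37 → 58 → 89  (repeats 89)
883: 883 → 137 → 59 → 106 → 37 → 58 → 89 → 145 → 42 → 20 → 4 → 16 → 37  (repeats 37)
884: 884 → 144 → 33 → 18 → 65 → 61 → 37 → 58 → 89 → 145 → 42 → 20 → 4 → 16 → 37  (repeats 37)
885: 885 → 153 → 35 → 34 → 25 → 29 → 85 → 89 → 145 → 42 → 20 → 4 → 16 → 37 → 58 → 89  (repeats 89)
happy: 881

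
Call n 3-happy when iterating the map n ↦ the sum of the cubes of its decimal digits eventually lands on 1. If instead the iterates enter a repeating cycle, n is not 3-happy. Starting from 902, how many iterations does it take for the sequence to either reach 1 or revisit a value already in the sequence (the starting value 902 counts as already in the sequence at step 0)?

902 → 9³ + 0³ + 2³ = 729 + 0 + 8 = 737
737 → 7³ + 3³ + 7³ = 343 + 27 + 343 = 713
713 → 7³ + 1³ + 3³ = 343 + 1 + 27 = 371
371 → 3³ + 7³ + 1³ = 27 + 343 + 1 = 371  — 371 repeats.
That took 4 steps.

4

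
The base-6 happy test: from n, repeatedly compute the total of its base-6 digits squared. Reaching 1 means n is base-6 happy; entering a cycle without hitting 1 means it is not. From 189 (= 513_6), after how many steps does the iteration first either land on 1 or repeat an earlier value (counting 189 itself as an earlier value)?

13

189 = (5,1,3)_6 → 5² + 1² + 3² = 25 + 1 + 9 = 35
35 = (5,5)_6 → 5² + 5² = 25 + 25 = 50
50 = (1,2,2)_6 → 1² + 2² + 2² = 1 + 4 + 4 = 9
9 = (1,3)_6 → 1² + 3² = 1 + 9 = 10
10 = (1,4)_6 → 1² + 4² = 1 + 16 = 17
17 = (2,5)_6 → 2² + 5² = 4 + 25 = 29
29 = (4,5)_6 → 4² + 5² = 16 + 25 = 41
41 = (1,0,5)_6 → 1² + 0² + 5² = 1 + 0 + 25 = 26
26 = (4,2)_6 → 4² + 2² = 16 + 4 = 20
20 = (3,2)_6 → 3² + 2² = 9 + 4 = 13
13 = (2,1)_6 → 2² + 1² = 4 + 1 = 5
5 = (5)_6 → 5² = 25
25 = (4,1)_6 → 4² + 1² = 16 + 1 = 17  — 17 repeats.
That took 13 steps.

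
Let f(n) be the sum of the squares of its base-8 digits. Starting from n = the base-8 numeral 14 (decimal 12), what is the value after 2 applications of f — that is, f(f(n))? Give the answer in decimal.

5

12 = (1,4)_8 → 1² + 4² = 1 + 16 = 17
17 = (2,1)_8 → 2² + 1² = 4 + 1 = 5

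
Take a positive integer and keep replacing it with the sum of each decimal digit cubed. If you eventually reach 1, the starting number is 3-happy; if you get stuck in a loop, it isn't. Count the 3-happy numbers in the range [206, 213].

206: 206 → 224 → 80 → 512 → 134 → 92 → 737 → 713 → 371 → 371  — not 3-happy
207: 207 → 351 → 153 → 153  — not 3-happy
208: 208 → 520 → 133 → 55 → 250 → 133  — not 3-happy
209: 209 → 737 → 713 → 371 → 371  — not 3-happy
210: 210 → 9 → 729 → 1080 → 513 → 153 → 153  — not 3-happy
211: 211 → 10 → 1  — 3-happy
212: 212 → 17 → 344 → 155 → 251 → 134 → 92 → 737 → 713 → 371 → 371  — not 3-happy
213: 213 → 36 → 243 → 99 → 1458 → 702 → 351 → 153 → 153  — not 3-happy
3-happy: 211

1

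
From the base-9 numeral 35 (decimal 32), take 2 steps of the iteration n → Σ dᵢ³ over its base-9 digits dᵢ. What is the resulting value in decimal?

32 = (3,5)_9 → 3³ + 5³ = 27 + 125 = 152
152 = (1,7,8)_9 → 1³ + 7³ + 8³ = 1 + 343 + 512 = 856

856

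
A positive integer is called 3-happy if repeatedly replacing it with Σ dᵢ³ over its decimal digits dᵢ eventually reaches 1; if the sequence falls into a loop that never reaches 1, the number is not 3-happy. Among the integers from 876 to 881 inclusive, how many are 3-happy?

1

876: 876 → 1071 → 345 → 216 → 225 → 141 → 66 → 432 → 99 → 1458 → 702 → 351 → 153 → 153  — not 3-happy
877: 877 → 1198 → 1243 → 100 → 1  — 3-happy
878: 878 → 1367 → 587 → 980 → 1241 → 74 → 407 → 407  — not 3-happy
879: 879 → 1584 → 702 → 351 → 153 → 153  — not 3-happy
880: 880 → 1024 → 73 → 370 → 370  — not 3-happy
881: 881 → 1025 → 134 → 92 → 737 → 713 → 371 → 371  — not 3-happy
3-happy: 877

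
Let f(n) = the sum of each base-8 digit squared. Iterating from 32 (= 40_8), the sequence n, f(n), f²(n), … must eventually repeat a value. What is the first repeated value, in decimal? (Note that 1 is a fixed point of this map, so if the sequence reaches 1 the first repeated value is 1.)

16

32 = (4,0)_8 → 4² + 0² = 16
16 = (2,0)_8 → 2² + 0² = 4
4 = (4)_8 → 4² = 16  — 16 already appeared earlier.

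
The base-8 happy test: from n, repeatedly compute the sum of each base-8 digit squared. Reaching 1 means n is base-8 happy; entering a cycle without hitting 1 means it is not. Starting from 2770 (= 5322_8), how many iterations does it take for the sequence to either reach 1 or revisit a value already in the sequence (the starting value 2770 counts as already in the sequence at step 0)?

5

2770 = (5,3,2,2)_8 → 42
42 = (5,2)_8 → 29
29 = (3,5)_8 → 34
34 = (4,2)_8 → 20
20 = (2,4)_8 → 20  — 20 repeats.
That took 5 steps.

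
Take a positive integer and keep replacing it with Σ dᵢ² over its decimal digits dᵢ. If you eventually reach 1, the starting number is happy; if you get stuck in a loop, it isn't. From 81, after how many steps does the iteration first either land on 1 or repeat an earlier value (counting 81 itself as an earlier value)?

11

81 → 8² + 1² = 64 + 1 = 65
65 → 6² + 5² = 36 + 25 = 61
61 → 6² + 1² = 36 + 1 = 37
37 → 3² + 7² = 9 + 49 = 58
58 → 5² + 8² = 25 + 64 = 89
89 → 8² + 9² = 64 + 81 = 145
145 → 1² + 4² + 5² = 1 + 16 + 25 = 42
42 → 4² + 2² = 16 + 4 = 20
20 → 2² + 0² = 4 + 0 = 4
4 → 4² = 16
16 → 1² + 6² = 1 + 36 = 37  — 37 repeats.
That took 11 steps.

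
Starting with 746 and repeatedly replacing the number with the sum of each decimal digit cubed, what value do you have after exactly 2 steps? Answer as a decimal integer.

251

746 → 7³ + 4³ + 6³ = 623
623 → 6³ + 2³ + 3³ = 251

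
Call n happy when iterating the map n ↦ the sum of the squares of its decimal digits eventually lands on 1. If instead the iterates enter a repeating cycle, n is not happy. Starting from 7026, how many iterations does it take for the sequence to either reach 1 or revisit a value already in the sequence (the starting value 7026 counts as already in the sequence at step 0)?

9

7026 → 7² + 0² + 2² + 6² = 49 + 0 + 4 + 36 = 89
89 → 8² + 9² = 64 + 81 = 145
145 → 1² + 4² + 5² = 1 + 16 + 25 = 42
42 → 4² + 2² = 16 + 4 = 20
20 → 2² + 0² = 4 + 0 = 4
4 → 4² = 16
16 → 1² + 6² = 1 + 36 = 37
37 → 3² + 7² = 9 + 49 = 58
58 → 5² + 8² = 25 + 64 = 89  — 89 repeats.
That took 9 steps.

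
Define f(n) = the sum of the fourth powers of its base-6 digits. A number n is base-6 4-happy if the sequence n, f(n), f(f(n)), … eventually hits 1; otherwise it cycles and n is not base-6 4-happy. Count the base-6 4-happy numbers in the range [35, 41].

35: 35 → 1250 → 1153 → 642 → 1266 → 1251 → 1218 → 1331 → 1251  (repeats 1251)
36: 36 → 1  (reaches 1)
37: 37 → 2 → 16 → 272 → 99 → 353 → 963 → 609 → 978 → 338 → 114 → 82 → 273 → 164 → 353  (repeats 353)
38: 38 → 17 → 641 → 1522 → 259 → 4 → 256 → 258 → 3 → 81 → 98 → 288 → 17  (repeats 17)
39: 39 → 82 → 273 → 164 → 353 → 963 → 609 → 978 → 338 → 114 → 82  (repeats 82)
40: 40 → 257 → 627 → 738 → 178 → 1137 → 788 → 803 → 963 → 609 → 978 → 338 → 114 → 82 → 273 → 164 → 353 → 963  (repeats 963)
41: 41 → 626 → 673 → 338 → 114 → 82 → 273 → 164 → 353 → 963 → 609 → 978 → 338  (repeats 338)
base-6 4-happy: 36

1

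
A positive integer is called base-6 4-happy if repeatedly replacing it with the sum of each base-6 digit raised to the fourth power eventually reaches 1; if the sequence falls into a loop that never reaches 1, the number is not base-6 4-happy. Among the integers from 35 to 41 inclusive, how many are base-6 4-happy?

1

35: 35 → 1250 → 1153 → 642 → 1266 → 1251 → 1218 → 1331 → 1251  (repeats 1251)
36: 36 → 1  (reaches 1)
37: 37 → 2 → 16 → 272 → 99 → 353 → 963 → 609 → 978 → 338 → 114 → 82 → 273 → 164 → 353  (repeats 353)
38: 38 → 17 → 641 → 1522 → 259 → 4 → 256 → 258 → 3 → 81 → 98 → 288 → 17  (repeats 17)
39: 39 → 82 → 273 → 164 → 353 → 963 → 609 → 978 → 338 → 114 → 82  (repeats 82)
40: 40 → 257 → 627 → 738 → 178 → 1137 → 788 → 803 → 963 → 609 → 978 → 338 → 114 → 82 → 273 → 164 → 353 → 963  (repeats 963)
41: 41 → 626 → 673 → 338 → 114 → 82 → 273 → 164 → 353 → 963 → 609 → 978 → 338  (repeats 338)
base-6 4-happy: 36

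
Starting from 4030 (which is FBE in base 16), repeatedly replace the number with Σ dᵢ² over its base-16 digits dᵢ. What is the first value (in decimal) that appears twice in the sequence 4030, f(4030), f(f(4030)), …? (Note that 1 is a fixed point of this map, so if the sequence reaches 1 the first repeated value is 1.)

4030 = (15,11,14)_16 → 15² + 11² + 14² = 542
542 = (2,1,14)_16 → 2² + 1² + 14² = 201
201 = (12,9)_16 → 12² + 9² = 225
225 = (14,1)_16 → 14² + 1² = 197
197 = (12,5)_16 → 12² + 5² = 169
169 = (10,9)_16 → 10² + 9² = 181
181 = (11,5)_16 → 11² + 5² = 146
146 = (9,2)_16 → 9² + 2² = 85
85 = (5,5)_16 → 5² + 5² = 50
50 = (3,2)_16 → 3² + 2² = 13
13 = (13)_16 → 13² = 169  — 169 already appeared earlier.

169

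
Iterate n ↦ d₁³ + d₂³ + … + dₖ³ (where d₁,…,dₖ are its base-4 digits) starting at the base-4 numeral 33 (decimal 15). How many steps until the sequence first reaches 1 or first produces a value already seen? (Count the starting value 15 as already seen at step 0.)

15 = (3,3)_4 → 54
54 = (3,1,2)_4 → 36
36 = (2,1,0)_4 → 9
9 = (2,1)_4 → 9  — 9 repeats.
That took 4 steps.

4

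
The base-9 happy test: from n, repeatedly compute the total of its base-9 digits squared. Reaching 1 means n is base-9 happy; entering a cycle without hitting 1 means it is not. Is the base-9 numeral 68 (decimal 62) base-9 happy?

not base-9 happy

62 = (6,8)_9 → 6² + 8² = 100
100 = (1,2,1)_9 → 1² + 2² + 1² = 6
6 = (6)_9 → 6² = 36
36 = (4,0)_9 → 4² + 0² = 16
16 = (1,7)_9 → 1² + 7² = 50
50 = (5,5)_9 → 5² + 5² = 50  — 50 already seen; the sequence cycles without reaching 1.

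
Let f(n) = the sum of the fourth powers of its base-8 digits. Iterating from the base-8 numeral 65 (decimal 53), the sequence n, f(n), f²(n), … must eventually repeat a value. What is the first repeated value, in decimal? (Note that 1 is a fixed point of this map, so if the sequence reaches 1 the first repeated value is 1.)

53 = (6,5)_8 → 6⁴ + 5⁴ = 1921
1921 = (3,6,0,1)_8 → 3⁴ + 6⁴ + 0⁴ + 1⁴ = 1378
1378 = (2,5,4,2)_8 → 2⁴ + 5⁴ + 4⁴ + 2⁴ = 913
913 = (1,6,2,1)_8 → 1⁴ + 6⁴ + 2⁴ + 1⁴ = 1314
1314 = (2,4,4,2)_8 → 2⁴ + 4⁴ + 4⁴ + 2⁴ = 544
544 = (1,0,4,0)_8 → 1⁴ + 0⁴ + 4⁴ + 0⁴ = 257
257 = (4,0,1)_8 → 4⁴ + 0⁴ + 1⁴ = 257  — 257 already appeared earlier.

257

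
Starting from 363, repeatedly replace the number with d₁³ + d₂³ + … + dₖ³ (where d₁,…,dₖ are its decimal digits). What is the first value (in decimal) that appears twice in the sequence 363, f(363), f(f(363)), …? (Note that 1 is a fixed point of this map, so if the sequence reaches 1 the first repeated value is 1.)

363 → 3³ + 6³ + 3³ = 270
270 → 2³ + 7³ + 0³ = 351
351 → 3³ + 5³ + 1³ = 153
153 → 1³ + 5³ + 3³ = 153  — 153 already appeared earlier.

153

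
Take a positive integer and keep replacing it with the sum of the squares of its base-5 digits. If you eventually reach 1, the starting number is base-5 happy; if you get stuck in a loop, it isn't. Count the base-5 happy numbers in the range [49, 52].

49: 49 → 33 → 11 → 5 → 1  (reaches 1)
50: 50 → 4 → 16 → 10 → 4  (repeats 4)
51: 51 → 5 → 1  (reaches 1)
52: 52 → 8 → 10 → 4 → 16 → 10  (repeats 10)
base-5 happy: 49, 51

2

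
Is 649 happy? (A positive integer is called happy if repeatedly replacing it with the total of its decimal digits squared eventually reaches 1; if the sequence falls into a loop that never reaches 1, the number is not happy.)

649 → 6² + 4² + 9² = 36 + 16 + 81 = 133
133 → 1² + 3² + 3² = 1 + 9 + 9 = 19
19 → 1² + 9² = 1 + 81 = 82
82 → 8² + 2² = 64 + 4 = 68
68 → 6² + 8² = 36 + 64 = 100
100 → 1² + 0² + 0² = 1 + 0 + 0 = 1  — reached 1.

happy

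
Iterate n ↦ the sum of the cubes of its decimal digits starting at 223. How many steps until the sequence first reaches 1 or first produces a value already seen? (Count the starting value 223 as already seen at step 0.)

223 → 2³ + 2³ + 3³ = 43
43 → 4³ + 3³ = 91
91 → 9³ + 1³ = 730
730 → 7³ + 3³ + 0³ = 370
370 → 3³ + 7³ + 0³ = 370  — 370 repeats.
That took 5 steps.

5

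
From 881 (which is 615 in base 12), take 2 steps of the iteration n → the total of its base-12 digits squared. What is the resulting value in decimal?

881 = (6,1,5)_12 → 6² + 1² + 5² = 36 + 1 + 25 = 62
62 = (5,2)_12 → 5² + 2² = 25 + 4 = 29

29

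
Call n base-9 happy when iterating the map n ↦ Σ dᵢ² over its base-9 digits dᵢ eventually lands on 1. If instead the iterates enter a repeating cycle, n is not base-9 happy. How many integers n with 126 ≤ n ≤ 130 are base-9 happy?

1

126: 126 → 26 → 68 → 74 → 68  — not base-9 happy
127: 127 → 27 → 9 → 1  — base-9 happy
128: 128 → 30 → 18 → 4 → 16 → 50 → 50  — not base-9 happy
129: 129 → 35 → 73 → 65 → 53 → 89 → 65  — not base-9 happy
130: 130 → 42 → 52 → 74 → 68 → 74  — not base-9 happy
base-9 happy: 127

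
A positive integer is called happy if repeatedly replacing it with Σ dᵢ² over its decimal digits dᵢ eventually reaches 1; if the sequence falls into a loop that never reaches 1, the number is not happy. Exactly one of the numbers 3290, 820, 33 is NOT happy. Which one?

33

3290: 3290 → 94 → 97 → 130 → 10 → 1  — reaches 1 (happy)
820: 820 → 68 → 100 → 1  — reaches 1 (happy)
33: 33 → 18 → 65 → 61 → 37 → 58 → 89 → 145 → 42 → 20 → 4 → 16 → 37  — repeats 37 (not happy)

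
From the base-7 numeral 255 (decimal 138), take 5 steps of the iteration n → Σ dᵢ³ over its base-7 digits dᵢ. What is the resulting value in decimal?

138 = (2,5,5)_7 → 2³ + 5³ + 5³ = 258
258 = (5,1,6)_7 → 5³ + 1³ + 6³ = 342
342 = (6,6,6)_7 → 6³ + 6³ + 6³ = 648
648 = (1,6,1,4)_7 → 1³ + 6³ + 1³ + 4³ = 282
282 = (5,5,2)_7 → 5³ + 5³ + 2³ = 258

258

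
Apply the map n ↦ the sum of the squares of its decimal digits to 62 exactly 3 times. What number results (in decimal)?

62 → 6² + 2² = 36 + 4 = 40
40 → 4² + 0² = 16 + 0 = 16
16 → 1² + 6² = 1 + 36 = 37

37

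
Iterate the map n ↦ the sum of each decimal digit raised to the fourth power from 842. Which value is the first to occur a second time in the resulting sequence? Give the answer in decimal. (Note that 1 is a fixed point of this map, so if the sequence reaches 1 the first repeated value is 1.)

13139

842 → 8⁴ + 4⁴ + 2⁴ = 4368
4368 → 4⁴ + 3⁴ + 6⁴ + 8⁴ = 5729
5729 → 5⁴ + 7⁴ + 2⁴ + 9⁴ = 9603
9603 → 9⁴ + 6⁴ + 0⁴ + 3⁴ = 7938
7938 → 7⁴ + 9⁴ + 3⁴ + 8⁴ = 13139
13139 → 1⁴ + 3⁴ + 1⁴ + 3⁴ + 9⁴ = 6725
6725 → 6⁴ + 7⁴ + 2⁴ + 5⁴ = 4338
4338 → 4⁴ + 3⁴ + 3⁴ + 8⁴ = 4514
4514 → 4⁴ + 5⁴ + 1⁴ + 4⁴ = 1138
1138 → 1⁴ + 1⁴ + 3⁴ + 8⁴ = 4179
4179 → 4⁴ + 1⁴ + 7⁴ + 9⁴ = 9219
9219 → 9⁴ + 2⁴ + 1⁴ + 9⁴ = 13139  — 13139 already appeared earlier.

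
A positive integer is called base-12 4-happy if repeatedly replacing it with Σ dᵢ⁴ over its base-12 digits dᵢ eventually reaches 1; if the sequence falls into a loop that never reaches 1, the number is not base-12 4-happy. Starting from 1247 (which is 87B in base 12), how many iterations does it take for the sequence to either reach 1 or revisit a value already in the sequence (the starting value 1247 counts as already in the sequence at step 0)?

13

1247 = (8,7,11)_12 → 21138
21138 = (1,0,2,9,6)_12 → 7874
7874 = (4,6,8,2)_12 → 5664
5664 = (3,3,4,0)_12 → 418
418 = (2,10,10)_12 → 20016
20016 = (11,7,0,0)_12 → 17042
17042 = (9,10,4,2)_12 → 16833
16833 = (9,8,10,9)_12 → 27218
27218 = (1,3,9,0,2)_12 → 6659
6659 = (3,10,2,11)_12 → 24738
24738 = (1,2,3,9,6)_12 → 7955
7955 = (4,7,2,11)_12 → 17314
17314 = (10,0,2,10)_12 → 20016  — 20016 repeats.
That took 13 steps.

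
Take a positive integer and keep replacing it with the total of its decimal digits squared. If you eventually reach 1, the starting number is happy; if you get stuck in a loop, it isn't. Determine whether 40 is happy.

not happy

40 → 4² + 0² = 16 + 0 = 16
16 → 1² + 6² = 1 + 36 = 37
37 → 3² + 7² = 9 + 49 = 58
58 → 5² + 8² = 25 + 64 = 89
89 → 8² + 9² = 64 + 81 = 145
145 → 1² + 4² + 5² = 1 + 16 + 25 = 42
42 → 4² + 2² = 16 + 4 = 20
20 → 2² + 0² = 4 + 0 = 4
4 → 4² = 16  — 16 already seen; the sequence cycles without reaching 1.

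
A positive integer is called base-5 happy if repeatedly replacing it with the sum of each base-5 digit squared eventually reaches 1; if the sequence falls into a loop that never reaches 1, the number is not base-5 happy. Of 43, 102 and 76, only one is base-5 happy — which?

43: 43 → 19 → 25 → 1  — reaches 1 (base-5 happy)
102: 102 → 20 → 16 → 10 → 4 → 16  — repeats 16 (not base-5 happy)
76: 76 → 10 → 4 → 16 → 10  — repeats 10 (not base-5 happy)

43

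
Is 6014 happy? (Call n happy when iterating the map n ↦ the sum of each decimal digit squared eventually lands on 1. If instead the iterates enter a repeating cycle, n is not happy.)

6014 → 6² + 0² + 1² + 4² = 36 + 0 + 1 + 16 = 53
53 → 5² + 3² = 25 + 9 = 34
34 → 3² + 4² = 9 + 16 = 25
25 → 2² + 5² = 4 + 25 = 29
29 → 2² + 9² = 4 + 81 = 85
85 → 8² + 5² = 64 + 25 = 89
89 → 8² + 9² = 64 + 81 = 145
145 → 1² + 4² + 5² = 1 + 16 + 25 = 42
42 → 4² + 2² = 16 + 4 = 20
20 → 2² + 0² = 4 + 0 = 4
4 → 4² = 16
16 → 1² + 6² = 1 + 36 = 37
37 → 3² + 7² = 9 + 49 = 58
58 → 5² + 8² = 25 + 64 = 89  — 89 already seen; the sequence cycles without reaching 1.

not happy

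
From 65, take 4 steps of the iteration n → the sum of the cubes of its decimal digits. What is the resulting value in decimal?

65 → 6³ + 5³ = 216 + 125 = 341
341 → 3³ + 4³ + 1³ = 27 + 64 + 1 = 92
92 → 9³ + 2³ = 729 + 8 = 737
737 → 7³ + 3³ + 7³ = 343 + 27 + 343 = 713

713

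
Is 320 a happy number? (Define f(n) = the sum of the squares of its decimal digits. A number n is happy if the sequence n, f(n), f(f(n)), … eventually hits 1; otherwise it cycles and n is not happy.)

happy

320 → 13
13 → 10
10 → 1  — reached 1.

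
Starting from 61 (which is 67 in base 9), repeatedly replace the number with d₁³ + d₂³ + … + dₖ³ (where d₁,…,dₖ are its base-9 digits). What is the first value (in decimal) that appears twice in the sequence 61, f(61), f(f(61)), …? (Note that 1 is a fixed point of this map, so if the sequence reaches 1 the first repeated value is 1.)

61 = (6,7)_9 → 559
559 = (6,8,1)_9 → 729
729 = (1,0,0,0)_9 → 1  — reached the fixed point 1.
1 → 1, so 1 is the first repeated value.

1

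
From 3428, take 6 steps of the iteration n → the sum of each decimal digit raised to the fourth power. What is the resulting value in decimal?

882

3428 → 3⁴ + 4⁴ + 2⁴ + 8⁴ = 4449
4449 → 4⁴ + 4⁴ + 4⁴ + 9⁴ = 7329
7329 → 7⁴ + 3⁴ + 2⁴ + 9⁴ = 9059
9059 → 9⁴ + 0⁴ + 5⁴ + 9⁴ = 13747
13747 → 1⁴ + 3⁴ + 7⁴ + 4⁴ + 7⁴ = 5140
5140 → 5⁴ + 1⁴ + 4⁴ + 0⁴ = 882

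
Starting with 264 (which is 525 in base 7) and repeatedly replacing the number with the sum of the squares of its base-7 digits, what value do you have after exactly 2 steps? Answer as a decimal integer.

264 = (5,2,5)_7 → 54
54 = (1,0,5)_7 → 26

26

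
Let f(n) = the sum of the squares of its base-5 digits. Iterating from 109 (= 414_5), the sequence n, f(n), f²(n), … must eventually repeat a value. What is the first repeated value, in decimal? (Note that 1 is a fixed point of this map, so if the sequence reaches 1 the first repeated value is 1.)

1

109 = (4,1,4)_5 → 4² + 1² + 4² = 33
33 = (1,1,3)_5 → 1² + 1² + 3² = 11
11 = (2,1)_5 → 2² + 1² = 5
5 = (1,0)_5 → 1² + 0² = 1  — reached the fixed point 1.
1 → 1, so 1 is the first repeated value.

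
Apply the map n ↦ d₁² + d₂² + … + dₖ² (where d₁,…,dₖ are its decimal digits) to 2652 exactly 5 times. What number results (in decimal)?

40

2652 → 2² + 6² + 5² + 2² = 4 + 36 + 25 + 4 = 69
69 → 6² + 9² = 36 + 81 = 117
117 → 1² + 1² + 7² = 1 + 1 + 49 = 51
51 → 5² + 1² = 25 + 1 = 26
26 → 2² + 6² = 4 + 36 = 40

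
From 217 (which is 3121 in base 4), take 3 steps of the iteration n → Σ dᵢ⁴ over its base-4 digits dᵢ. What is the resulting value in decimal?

217 = (3,1,2,1)_4 → 3⁴ + 1⁴ + 2⁴ + 1⁴ = 81 + 1 + 16 + 1 = 99
99 = (1,2,0,3)_4 → 1⁴ + 2⁴ + 0⁴ + 3⁴ = 1 + 16 + 0 + 81 = 98
98 = (1,2,0,2)_4 → 1⁴ + 2⁴ + 0⁴ + 2⁴ = 1 + 16 + 0 + 16 = 33

33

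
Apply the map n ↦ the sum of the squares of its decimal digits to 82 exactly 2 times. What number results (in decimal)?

82 → 8² + 2² = 68
68 → 6² + 8² = 100

100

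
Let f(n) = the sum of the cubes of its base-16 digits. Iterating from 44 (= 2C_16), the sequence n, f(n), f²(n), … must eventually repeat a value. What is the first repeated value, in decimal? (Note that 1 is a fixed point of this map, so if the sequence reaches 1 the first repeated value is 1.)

44 = (2,12)_16 → 1736
1736 = (6,12,8)_16 → 2456
2456 = (9,9,8)_16 → 1970
1970 = (7,11,2)_16 → 1682
1682 = (6,9,2)_16 → 953
953 = (3,11,9)_16 → 2087
2087 = (8,2,7)_16 → 863
863 = (3,5,15)_16 → 3527
3527 = (13,12,7)_16 → 4268
4268 = (1,0,10,12)_16 → 2729
2729 = (10,10,9)_16 → 2729  — 2729 already appeared earlier.

2729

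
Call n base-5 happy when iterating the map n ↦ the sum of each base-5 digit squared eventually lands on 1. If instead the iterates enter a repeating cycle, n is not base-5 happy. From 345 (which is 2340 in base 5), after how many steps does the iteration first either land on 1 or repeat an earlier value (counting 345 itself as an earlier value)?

4

345 = (2,3,4,0)_5 → 2² + 3² + 4² + 0² = 29
29 = (1,0,4)_5 → 1² + 0² + 4² = 17
17 = (3,2)_5 → 3² + 2² = 13
13 = (2,3)_5 → 2² + 3² = 13  — 13 repeats.
That took 4 steps.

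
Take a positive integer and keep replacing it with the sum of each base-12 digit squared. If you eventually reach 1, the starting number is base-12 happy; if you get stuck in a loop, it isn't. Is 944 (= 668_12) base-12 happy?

944 = (6,6,8)_12 → 136
136 = (11,4)_12 → 137
137 = (11,5)_12 → 146
146 = (1,0,2)_12 → 5
5 = (5)_12 → 25
25 = (2,1)_12 → 5  — 5 already seen; the sequence cycles without reaching 1.

not base-12 happy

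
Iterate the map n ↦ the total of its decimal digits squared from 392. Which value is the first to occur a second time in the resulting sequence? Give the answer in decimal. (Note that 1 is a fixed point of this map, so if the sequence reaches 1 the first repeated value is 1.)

392 → 3² + 9² + 2² = 9 + 81 + 4 = 94
94 → 9² + 4² = 81 + 16 = 97
97 → 9² + 7² = 81 + 49 = 130
130 → 1² + 3² + 0² = 1 + 9 + 0 = 10
10 → 1² + 0² = 1 + 0 = 1  — reached the fixed point 1.
1 → 1, so 1 is the first repeated value.

1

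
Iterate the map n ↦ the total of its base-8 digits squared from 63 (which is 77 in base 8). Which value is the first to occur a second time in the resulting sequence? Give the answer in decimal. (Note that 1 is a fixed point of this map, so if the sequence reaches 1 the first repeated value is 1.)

20

63 = (7,7)_8 → 98
98 = (1,4,2)_8 → 21
21 = (2,5)_8 → 29
29 = (3,5)_8 → 34
34 = (4,2)_8 → 20
20 = (2,4)_8 → 20  — 20 already appeared earlier.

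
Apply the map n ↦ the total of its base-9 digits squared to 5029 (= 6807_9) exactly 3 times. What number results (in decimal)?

5029 = (6,8,0,7)_9 → 6² + 8² + 0² + 7² = 149
149 = (1,7,5)_9 → 1² + 7² + 5² = 75
75 = (8,3)_9 → 8² + 3² = 73

73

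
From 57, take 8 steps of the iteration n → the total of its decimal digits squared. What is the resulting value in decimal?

57 → 74
74 → 65
65 → 61
61 → 37
37 → 58
58 → 89
89 → 145
145 → 42

42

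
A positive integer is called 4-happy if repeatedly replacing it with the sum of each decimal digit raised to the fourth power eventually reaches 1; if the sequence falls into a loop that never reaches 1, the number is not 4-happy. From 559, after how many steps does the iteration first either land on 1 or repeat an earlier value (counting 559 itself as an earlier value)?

559 → 5⁴ + 5⁴ + 9⁴ = 7811
7811 → 7⁴ + 8⁴ + 1⁴ + 1⁴ = 6499
6499 → 6⁴ + 4⁴ + 9⁴ + 9⁴ = 14674
14674 → 1⁴ + 4⁴ + 6⁴ + 7⁴ + 4⁴ = 4210
4210 → 4⁴ + 2⁴ + 1⁴ + 0⁴ = 273
273 → 2⁴ + 7⁴ + 3⁴ = 2498
2498 → 2⁴ + 4⁴ + 9⁴ + 8⁴ = 10929
10929 → 1⁴ + 0⁴ + 9⁴ + 2⁴ + 9⁴ = 13139
13139 → 1⁴ + 3⁴ + 1⁴ + 3⁴ + 9⁴ = 6725
6725 → 6⁴ + 7⁴ + 2⁴ + 5⁴ = 4338
4338 → 4⁴ + 3⁴ + 3⁴ + 8⁴ = 4514
4514 → 4⁴ + 5⁴ + 1⁴ + 4⁴ = 1138
1138 → 1⁴ + 1⁴ + 3⁴ + 8⁴ = 4179
4179 → 4⁴ + 1⁴ + 7⁴ + 9⁴ = 9219
9219 → 9⁴ + 2⁴ + 1⁴ + 9⁴ = 13139  — 13139 repeats.
That took 15 steps.

15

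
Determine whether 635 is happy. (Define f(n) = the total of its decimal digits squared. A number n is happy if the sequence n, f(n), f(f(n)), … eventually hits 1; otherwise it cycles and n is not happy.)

happy

635 → 6² + 3² + 5² = 36 + 9 + 25 = 70
70 → 7² + 0² = 49 + 0 = 49
49 → 4² + 9² = 16 + 81 = 97
97 → 9² + 7² = 81 + 49 = 130
130 → 1² + 3² + 0² = 1 + 9 + 0 = 10
10 → 1² + 0² = 1 + 0 = 1  — reached 1.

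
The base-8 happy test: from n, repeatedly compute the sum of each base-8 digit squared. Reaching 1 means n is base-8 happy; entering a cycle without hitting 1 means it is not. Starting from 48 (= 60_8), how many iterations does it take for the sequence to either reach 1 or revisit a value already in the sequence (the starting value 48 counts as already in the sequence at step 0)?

5

48 = (6,0)_8 → 6² + 0² = 36
36 = (4,4)_8 → 4² + 4² = 32
32 = (4,0)_8 → 4² + 0² = 16
16 = (2,0)_8 → 2² + 0² = 4
4 = (4)_8 → 4² = 16  — 16 repeats.
That took 5 steps.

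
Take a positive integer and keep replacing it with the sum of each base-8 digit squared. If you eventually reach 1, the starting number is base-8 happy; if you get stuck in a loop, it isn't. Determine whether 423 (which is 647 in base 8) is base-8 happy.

423 = (6,4,7)_8 → 6² + 4² + 7² = 36 + 16 + 49 = 101
101 = (1,4,5)_8 → 1² + 4² + 5² = 1 + 16 + 25 = 42
42 = (5,2)_8 → 5² + 2² = 25 + 4 = 29
29 = (3,5)_8 → 3² + 5² = 9 + 25 = 34
34 = (4,2)_8 → 4² + 2² = 16 + 4 = 20
20 = (2,4)_8 → 2² + 4² = 4 + 16 = 20  — 20 already seen; the sequence cycles without reaching 1.

not base-8 happy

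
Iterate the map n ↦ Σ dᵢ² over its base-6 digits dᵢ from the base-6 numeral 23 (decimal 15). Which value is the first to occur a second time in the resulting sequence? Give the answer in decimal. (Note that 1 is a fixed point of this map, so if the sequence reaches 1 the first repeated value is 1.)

13

15 = (2,3)_6 → 13
13 = (2,1)_6 → 5
5 = (5)_6 → 25
25 = (4,1)_6 → 17
17 = (2,5)_6 → 29
29 = (4,5)_6 → 41
41 = (1,0,5)_6 → 26
26 = (4,2)_6 → 20
20 = (3,2)_6 → 13  — 13 already appeared earlier.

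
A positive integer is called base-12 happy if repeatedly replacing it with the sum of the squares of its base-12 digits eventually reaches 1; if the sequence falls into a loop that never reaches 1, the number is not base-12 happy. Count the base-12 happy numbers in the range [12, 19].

12: 12 → 1  (reaches 1)
13: 13 → 2 → 4 → 16 → 17 → 26 → 8 → 64 → 41 → 34 → 104 → 128 → 164 → 66 → 61 → 26  (repeats 26)
14: 14 → 5 → 25 → 5  (repeats 5)
15: 15 → 10 → 100 → 80 → 100  (repeats 100)
16: 16 → 17 → 26 → 8 → 64 → 41 → 34 → 104 → 128 → 164 → 66 → 61 → 26  (repeats 26)
17: 17 → 26 → 8 → 64 → 41 → 34 → 104 → 128 → 164 → 66 → 61 → 26  (repeats 26)
18: 18 → 37 → 10 → 100 → 80 → 100  (repeats 100)
19: 19 → 50 → 20 → 65 → 50  (repeats 50)
base-12 happy: 12

1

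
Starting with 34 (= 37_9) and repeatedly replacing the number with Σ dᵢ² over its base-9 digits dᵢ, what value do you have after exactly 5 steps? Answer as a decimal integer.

74

34 = (3,7)_9 → 3² + 7² = 58
58 = (6,4)_9 → 6² + 4² = 52
52 = (5,7)_9 → 5² + 7² = 74
74 = (8,2)_9 → 8² + 2² = 68
68 = (7,5)_9 → 7² + 5² = 74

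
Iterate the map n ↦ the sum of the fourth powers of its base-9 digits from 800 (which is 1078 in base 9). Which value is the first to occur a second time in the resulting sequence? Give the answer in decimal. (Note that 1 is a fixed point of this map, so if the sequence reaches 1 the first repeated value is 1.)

800 = (1,0,7,8)_9 → 1⁴ + 0⁴ + 7⁴ + 8⁴ = 1 + 0 + 2401 + 4096 = 6498
6498 = (8,8,2,0)_9 → 8⁴ + 8⁴ + 2⁴ + 0⁴ = 4096 + 4096 + 16 + 0 = 8208
8208 = (1,2,2,3,0)_9 → 1⁴ + 2⁴ + 2⁴ + 3⁴ + 0⁴ = 1 + 16 + 16 + 81 + 0 = 114
114 = (1,3,6)_9 → 1⁴ + 3⁴ + 6⁴ = 1 + 81 + 1296 = 1378
1378 = (1,8,0,1)_9 → 1⁴ + 8⁴ + 0⁴ + 1⁴ = 1 + 4096 + 0 + 1 = 4098
4098 = (5,5,5,3)_9 → 5⁴ + 5⁴ + 5⁴ + 3⁴ = 625 + 625 + 625 + 81 = 1956
1956 = (2,6,1,3)_9 → 2⁴ + 6⁴ + 1⁴ + 3⁴ = 16 + 1296 + 1 + 81 = 1394
1394 = (1,8,1,8)_9 → 1⁴ + 8⁴ + 1⁴ + 8⁴ = 1 + 4096 + 1 + 4096 = 8194
8194 = (1,2,2,1,4)_9 → 1⁴ + 2⁴ + 2⁴ + 1⁴ + 4⁴ = 1 + 16 + 16 + 1 + 256 = 290
290 = (3,5,2)_9 → 3⁴ + 5⁴ + 2⁴ = 81 + 625 + 16 = 722
722 = (8,8,2)_9 → 8⁴ + 8⁴ + 2⁴ = 4096 + 4096 + 16 = 8208  — 8208 already appeared earlier.

8208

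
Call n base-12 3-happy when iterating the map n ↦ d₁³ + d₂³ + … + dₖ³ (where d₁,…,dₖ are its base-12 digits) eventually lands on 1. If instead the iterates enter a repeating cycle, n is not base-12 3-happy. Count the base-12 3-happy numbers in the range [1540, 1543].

1540: 1540 → 1576 → 2395 → 751 → 476 → 566 → 1366 → 1854 → 1217 → 762 → 368 → 736 → 190 → 1028 → 856 → 1520 → 1728 → 1  — base-12 3-happy
1541: 1541 → 1637 → 1520 → 1728 → 1  — base-12 3-happy
1542: 1542 → 1728 → 1  — base-12 3-happy
1543: 1543 → 1855 → 1344 → 793 → 342 → 288 → 8 → 512 → 755 → 1464 → 1008 → 343 → 415 → 1351 → 1136 → 1855  — not base-12 3-happy
base-12 3-happy: 1540, 1541, 1542

3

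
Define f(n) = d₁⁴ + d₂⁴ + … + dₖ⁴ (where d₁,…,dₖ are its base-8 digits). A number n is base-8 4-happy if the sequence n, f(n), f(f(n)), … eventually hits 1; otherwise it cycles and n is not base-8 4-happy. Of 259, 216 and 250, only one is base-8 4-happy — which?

259: 259 → 337 → 642 → 33 → 257 → 257  — repeats 257 (not base-8 4-happy)
216: 216 → 162 → 288 → 512 → 1  — reaches 1 (base-8 4-happy)
250: 250 → 2498 → 2673 → 1923 → 1458 → 2624 → 626 → 1314 → 544 → 257 → 257  — repeats 257 (not base-8 4-happy)

216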